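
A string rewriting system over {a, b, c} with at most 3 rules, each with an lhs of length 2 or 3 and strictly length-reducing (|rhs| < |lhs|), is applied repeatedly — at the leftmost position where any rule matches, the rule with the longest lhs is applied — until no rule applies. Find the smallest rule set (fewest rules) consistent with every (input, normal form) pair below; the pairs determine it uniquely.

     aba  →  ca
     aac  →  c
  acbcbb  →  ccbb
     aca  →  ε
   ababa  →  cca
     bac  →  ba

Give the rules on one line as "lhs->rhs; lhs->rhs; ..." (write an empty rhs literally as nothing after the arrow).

aa->; ab->c; ac->a

  | aba => ca
  | aac => c
  | acbcbb => abcbb => ccbb
  | aca => aa => ε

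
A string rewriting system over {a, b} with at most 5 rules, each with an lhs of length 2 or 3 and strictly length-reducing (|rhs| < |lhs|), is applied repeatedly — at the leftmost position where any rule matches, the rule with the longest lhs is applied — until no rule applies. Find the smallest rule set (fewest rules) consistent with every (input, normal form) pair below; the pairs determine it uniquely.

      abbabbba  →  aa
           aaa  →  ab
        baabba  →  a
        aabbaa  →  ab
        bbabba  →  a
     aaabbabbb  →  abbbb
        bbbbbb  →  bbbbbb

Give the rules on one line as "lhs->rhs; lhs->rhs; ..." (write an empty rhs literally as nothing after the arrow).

aaa->ab; ba->a; baa->ba; bab->

  | abbabbba => abbba => abba => aba => aa
  | aaa => ab
  | baabba => babba => ba => a
  | aabbaa => aabba => aaba => aaa => ab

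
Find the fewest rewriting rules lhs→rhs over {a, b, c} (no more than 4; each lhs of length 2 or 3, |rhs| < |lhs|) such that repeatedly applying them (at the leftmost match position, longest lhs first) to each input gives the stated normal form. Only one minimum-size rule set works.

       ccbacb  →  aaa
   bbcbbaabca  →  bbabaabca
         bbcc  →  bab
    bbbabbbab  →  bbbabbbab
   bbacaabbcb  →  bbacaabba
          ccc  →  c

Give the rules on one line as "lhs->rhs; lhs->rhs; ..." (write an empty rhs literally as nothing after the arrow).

  | ccbacb => cbacb => aacb => aaa
  | bbcbbaabca => bbabaabca
  | bbcc => bab
  | bbbabbbab

bcc->ab; cb->a; cc->c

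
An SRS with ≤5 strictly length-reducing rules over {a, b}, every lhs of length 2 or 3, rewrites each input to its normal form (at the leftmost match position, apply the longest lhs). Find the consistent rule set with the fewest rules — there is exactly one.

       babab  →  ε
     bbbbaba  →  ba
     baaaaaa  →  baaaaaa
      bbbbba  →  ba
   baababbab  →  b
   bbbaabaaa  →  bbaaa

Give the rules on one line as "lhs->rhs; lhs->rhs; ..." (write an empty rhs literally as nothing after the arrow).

aab->b; ab->; bab->; bbb->b

  | babab => ab => ε
  | bbbbaba => bbaba => ba
  | baaaaaa
  | bbbbba => bbba => ba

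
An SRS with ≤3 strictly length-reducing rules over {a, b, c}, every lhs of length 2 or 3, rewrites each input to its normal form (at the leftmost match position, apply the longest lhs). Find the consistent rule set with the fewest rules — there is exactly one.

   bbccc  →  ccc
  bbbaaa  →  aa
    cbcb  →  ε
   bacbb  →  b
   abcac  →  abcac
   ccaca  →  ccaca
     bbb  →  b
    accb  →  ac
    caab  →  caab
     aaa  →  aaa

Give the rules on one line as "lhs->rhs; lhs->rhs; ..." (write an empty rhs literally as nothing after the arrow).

ba->; bb->; cb->

  | bbccc => ccc
  | bbbaaa => baaa => aa
  | cbcb => cb => ε
  | bacbb => cbb => b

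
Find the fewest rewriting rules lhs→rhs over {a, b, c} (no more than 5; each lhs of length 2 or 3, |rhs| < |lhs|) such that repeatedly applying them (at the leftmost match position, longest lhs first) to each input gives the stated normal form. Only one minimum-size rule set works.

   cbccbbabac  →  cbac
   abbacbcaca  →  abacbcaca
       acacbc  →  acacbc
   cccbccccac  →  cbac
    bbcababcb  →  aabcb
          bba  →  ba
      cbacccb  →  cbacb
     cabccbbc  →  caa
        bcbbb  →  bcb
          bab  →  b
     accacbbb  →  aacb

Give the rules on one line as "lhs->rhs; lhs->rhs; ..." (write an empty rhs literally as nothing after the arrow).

bab->b; bb->b; bbc->a; cc->

  | cbccbbabac => cbbbabac => cbbabac => cbabac => cbac
  | abbacbcaca => abacbcaca
  | acacbc
  | cccbccccac => cbccccac => cbccac => cbac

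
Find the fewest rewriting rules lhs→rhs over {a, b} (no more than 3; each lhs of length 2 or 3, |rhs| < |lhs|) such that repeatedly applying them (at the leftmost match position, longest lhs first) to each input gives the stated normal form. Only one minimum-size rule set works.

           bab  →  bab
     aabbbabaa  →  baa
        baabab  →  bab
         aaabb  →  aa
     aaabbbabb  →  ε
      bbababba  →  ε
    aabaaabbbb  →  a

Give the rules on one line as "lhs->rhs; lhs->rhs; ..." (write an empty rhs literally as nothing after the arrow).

aba->; abb->; bbb->a

  | bab
  | aabbbabaa => ababaa => baa
  | baabab => bab
  | aaabb => aa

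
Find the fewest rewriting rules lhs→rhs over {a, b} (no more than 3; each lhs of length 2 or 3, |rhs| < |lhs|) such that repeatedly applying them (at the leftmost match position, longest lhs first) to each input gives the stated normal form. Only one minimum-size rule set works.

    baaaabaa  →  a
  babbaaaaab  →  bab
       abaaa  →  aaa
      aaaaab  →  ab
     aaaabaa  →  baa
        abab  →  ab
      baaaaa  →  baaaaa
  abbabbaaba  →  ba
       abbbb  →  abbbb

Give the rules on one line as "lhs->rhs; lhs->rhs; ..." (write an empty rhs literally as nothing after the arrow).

  | baaaabaa => baabaa => bbaa => a
  | babbaaaaab => baaaaab => baaab => bab
  | abaaa => aaa
  | aaaaab => aaab => ab

aab->b; aba->a; bba->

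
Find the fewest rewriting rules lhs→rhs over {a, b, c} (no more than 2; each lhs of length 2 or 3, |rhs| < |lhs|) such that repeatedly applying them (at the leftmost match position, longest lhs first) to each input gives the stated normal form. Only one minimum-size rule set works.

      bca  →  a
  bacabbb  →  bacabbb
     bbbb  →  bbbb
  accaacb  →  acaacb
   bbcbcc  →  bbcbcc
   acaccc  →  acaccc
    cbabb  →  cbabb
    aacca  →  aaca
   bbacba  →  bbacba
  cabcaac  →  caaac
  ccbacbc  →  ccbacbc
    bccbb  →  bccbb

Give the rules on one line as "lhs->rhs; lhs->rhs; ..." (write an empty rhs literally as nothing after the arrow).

  | bca => a
  | bacabbb
  | bbbb
  | accaacb => acaacb

bca->a; cca->ca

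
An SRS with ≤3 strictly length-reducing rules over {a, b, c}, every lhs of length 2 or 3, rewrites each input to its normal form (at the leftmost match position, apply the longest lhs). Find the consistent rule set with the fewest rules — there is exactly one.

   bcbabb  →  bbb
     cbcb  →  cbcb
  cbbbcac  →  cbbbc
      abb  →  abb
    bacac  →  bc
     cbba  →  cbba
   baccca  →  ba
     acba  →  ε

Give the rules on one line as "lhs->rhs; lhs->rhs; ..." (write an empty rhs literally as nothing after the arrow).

ac->c; ca->a; cba->

  | bcbabb => bbb
  | cbcb
  | cbbbcac => cbbbac => cbbbc
  | abb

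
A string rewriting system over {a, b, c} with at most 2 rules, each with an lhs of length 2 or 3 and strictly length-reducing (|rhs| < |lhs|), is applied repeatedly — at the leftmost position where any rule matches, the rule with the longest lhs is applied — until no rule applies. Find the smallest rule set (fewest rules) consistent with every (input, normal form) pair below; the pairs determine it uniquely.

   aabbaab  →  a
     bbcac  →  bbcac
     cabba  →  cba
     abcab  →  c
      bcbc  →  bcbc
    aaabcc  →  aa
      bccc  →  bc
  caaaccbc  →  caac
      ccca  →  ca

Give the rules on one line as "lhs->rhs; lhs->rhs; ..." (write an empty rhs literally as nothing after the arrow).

  | aabbaab => abaab => aab => a
  | bbcac
  | cabba => cba
  | abcab => cab => c

ab->; cc->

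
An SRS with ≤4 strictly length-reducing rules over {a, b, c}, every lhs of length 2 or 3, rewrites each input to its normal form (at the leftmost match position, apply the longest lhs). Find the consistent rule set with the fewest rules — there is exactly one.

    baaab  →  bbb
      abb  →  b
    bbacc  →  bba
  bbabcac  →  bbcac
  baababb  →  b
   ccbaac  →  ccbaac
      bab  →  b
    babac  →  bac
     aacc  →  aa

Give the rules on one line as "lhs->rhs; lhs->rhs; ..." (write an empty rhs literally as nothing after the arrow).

aaa->b; ab->; acc->a

  | baaab => bbb
  | abb => b
  | bbacc => bba
  | bbabcac => bbcac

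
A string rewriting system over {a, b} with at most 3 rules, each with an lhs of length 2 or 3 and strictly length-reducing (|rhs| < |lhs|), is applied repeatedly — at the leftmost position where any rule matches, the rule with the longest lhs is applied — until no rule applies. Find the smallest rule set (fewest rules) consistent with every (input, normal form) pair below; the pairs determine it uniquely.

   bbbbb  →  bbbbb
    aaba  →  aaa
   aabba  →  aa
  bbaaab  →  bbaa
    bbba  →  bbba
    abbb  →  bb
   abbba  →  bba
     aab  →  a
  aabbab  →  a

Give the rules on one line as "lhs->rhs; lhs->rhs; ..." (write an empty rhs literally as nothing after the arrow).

  | bbbbb
  | aaba => aaa
  | aabba => aba => aa
  | bbaaab => bbaa

ab->; aba->aa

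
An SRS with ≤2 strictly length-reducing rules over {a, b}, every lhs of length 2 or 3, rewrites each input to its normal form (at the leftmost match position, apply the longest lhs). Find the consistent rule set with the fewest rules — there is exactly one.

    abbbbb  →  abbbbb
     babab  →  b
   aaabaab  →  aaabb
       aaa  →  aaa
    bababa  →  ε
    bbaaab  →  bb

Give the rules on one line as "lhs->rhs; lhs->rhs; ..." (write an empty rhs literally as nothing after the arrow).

  | abbbbb
  | babab => bab => b
  | aaabaab => aaabb
  | aaa

ba->; baa->b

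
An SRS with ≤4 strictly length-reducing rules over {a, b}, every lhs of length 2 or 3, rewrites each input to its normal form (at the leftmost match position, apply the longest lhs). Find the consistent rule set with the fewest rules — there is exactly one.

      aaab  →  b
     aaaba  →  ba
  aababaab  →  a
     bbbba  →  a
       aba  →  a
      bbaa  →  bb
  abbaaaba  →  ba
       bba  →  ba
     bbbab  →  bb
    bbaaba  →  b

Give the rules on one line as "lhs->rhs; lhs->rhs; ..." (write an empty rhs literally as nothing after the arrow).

aa->b; ab->; bba->ba; bbb->a

  | aaab => bab => b
  | aaaba => baba => ba
  | aababaab => bbabaab => babaab => baab => bbb => a
  | bbbba => aba => a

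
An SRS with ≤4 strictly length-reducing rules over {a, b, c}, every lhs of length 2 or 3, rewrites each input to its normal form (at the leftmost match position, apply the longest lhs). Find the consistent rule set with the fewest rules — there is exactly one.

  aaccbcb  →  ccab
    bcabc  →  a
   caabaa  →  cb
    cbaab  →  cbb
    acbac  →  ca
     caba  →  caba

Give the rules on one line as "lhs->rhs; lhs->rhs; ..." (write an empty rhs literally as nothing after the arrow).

  | aaccbcb => ccbcb => ccab
  | bcabc => aabc => bc => a
  | caabaa => cbaa => cb
  | cbaab => cbb

aa->; ac->c; bc->a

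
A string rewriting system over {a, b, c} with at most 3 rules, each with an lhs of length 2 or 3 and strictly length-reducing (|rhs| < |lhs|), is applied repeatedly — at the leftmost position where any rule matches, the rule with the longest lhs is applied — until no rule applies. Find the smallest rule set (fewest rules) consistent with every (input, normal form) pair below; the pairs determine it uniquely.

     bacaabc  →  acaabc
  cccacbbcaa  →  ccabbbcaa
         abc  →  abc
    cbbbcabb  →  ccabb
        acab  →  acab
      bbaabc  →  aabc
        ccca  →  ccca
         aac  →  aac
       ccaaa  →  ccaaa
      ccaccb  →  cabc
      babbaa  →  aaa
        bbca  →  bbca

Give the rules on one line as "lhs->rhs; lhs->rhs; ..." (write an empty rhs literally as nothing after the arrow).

  | bacaabc => acaabc
  | cccacbbcaa => ccabbbcaa
  | abc
  | cbbbcabb => cbbcabb => cbcabb => ccabb

ba->a; cac->ab; cb->c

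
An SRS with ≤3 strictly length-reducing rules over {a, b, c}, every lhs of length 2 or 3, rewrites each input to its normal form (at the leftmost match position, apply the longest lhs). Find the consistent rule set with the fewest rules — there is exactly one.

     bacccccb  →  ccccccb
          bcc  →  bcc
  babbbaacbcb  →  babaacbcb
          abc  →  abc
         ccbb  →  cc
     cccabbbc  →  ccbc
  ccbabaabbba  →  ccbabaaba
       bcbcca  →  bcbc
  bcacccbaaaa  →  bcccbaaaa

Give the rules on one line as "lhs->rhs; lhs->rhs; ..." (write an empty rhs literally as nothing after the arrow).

  | bacccccb => ccccccb
  | bcc
  | babbbaacbcb => babaacbcb
  | abc

bac->cc; bb->; ca->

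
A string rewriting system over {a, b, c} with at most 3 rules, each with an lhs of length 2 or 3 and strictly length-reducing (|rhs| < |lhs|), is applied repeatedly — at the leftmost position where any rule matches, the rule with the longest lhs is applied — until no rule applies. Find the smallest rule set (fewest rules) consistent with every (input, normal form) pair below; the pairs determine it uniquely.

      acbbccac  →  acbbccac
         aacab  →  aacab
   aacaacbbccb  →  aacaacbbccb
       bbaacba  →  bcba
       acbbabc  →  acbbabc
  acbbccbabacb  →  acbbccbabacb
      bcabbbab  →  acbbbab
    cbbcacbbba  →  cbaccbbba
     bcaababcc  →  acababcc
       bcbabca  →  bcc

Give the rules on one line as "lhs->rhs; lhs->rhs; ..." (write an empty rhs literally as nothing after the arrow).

  | acbbccac
  | aacab
  | aacaacbbccb
  | bbaacba => bcba

baa->; bca->ac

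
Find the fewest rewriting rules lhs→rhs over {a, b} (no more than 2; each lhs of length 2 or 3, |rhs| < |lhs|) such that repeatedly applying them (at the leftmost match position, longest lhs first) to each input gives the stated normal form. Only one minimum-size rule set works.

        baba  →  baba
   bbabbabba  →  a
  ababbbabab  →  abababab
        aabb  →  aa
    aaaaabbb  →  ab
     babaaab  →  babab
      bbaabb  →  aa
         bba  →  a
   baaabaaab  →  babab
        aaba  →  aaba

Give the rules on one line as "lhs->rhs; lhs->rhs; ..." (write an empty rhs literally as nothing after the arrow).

  | baba
  | bbabbabba => abbabba => aabba => aaa => a
  | ababbbabab => abababab
  | aabb => aa

aaa->a; bb->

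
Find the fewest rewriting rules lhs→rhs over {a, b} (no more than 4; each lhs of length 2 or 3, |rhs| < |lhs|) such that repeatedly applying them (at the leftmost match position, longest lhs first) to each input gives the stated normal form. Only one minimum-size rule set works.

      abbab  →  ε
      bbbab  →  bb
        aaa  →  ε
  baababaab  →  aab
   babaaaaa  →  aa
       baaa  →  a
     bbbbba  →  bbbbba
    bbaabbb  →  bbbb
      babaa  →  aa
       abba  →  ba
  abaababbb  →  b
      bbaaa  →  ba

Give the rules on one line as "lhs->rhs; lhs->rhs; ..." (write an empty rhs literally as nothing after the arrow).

aaa->; abb->b; baa->; bab->

  | abbab => bab => ε
  | bbbab => bb
  | aaa => ε
  | baababaab => babaab => aab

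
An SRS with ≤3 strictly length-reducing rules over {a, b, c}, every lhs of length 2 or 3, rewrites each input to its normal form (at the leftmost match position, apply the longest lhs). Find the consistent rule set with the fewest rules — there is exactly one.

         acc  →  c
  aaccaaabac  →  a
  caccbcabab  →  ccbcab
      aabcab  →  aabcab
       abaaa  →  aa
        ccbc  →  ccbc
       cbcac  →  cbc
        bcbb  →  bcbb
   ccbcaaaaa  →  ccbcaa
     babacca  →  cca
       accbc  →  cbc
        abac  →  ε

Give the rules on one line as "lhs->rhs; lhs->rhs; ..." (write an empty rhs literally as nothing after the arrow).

  | acc => c
  | aaccaaabac => acaaabac => aaabac => aabac => aac => a
  | caccbcabab => ccbcabab => ccbcab
  | aabcab

aaa->aa; ac->; ba->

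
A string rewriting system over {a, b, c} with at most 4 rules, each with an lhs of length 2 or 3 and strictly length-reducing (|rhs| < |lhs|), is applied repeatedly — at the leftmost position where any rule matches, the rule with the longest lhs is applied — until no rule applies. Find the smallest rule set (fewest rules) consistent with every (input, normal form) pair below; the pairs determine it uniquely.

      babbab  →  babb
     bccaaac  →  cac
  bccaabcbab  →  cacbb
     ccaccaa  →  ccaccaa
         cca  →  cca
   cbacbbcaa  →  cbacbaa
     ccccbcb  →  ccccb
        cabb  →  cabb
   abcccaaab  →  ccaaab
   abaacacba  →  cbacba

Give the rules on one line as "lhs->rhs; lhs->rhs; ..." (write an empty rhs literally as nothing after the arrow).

  | babbab => babb
  | bccaaac => caaac => cac
  | bccaabcbab => caabcbab => cacbbab => cacbb
  | ccaccaa

aac->c; abc->cb; bba->b; bc->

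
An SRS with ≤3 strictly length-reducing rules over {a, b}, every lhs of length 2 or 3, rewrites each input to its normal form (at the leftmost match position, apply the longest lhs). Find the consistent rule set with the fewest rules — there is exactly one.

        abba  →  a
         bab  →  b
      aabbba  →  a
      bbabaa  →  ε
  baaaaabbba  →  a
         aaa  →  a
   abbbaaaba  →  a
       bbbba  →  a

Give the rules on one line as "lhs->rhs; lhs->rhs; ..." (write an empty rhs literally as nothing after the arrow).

aa->; ab->b; ba->a

  | abba => bba => ba => a
  | bab => ab => b
  | aabbba => bbba => bba => ba => a
  | bbabaa => babaa => abaa => baa => aa => ε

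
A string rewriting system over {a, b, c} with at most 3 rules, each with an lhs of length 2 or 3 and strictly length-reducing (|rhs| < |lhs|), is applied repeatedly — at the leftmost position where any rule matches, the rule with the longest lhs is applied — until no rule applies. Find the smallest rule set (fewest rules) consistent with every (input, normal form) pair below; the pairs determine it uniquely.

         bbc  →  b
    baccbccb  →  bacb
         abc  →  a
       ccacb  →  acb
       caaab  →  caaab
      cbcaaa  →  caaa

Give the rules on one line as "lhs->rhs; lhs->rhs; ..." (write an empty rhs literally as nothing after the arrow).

  | bbc => b
  | baccbccb => babccb => bacb
  | abc => a
  | ccacb => acb

bc->; cc->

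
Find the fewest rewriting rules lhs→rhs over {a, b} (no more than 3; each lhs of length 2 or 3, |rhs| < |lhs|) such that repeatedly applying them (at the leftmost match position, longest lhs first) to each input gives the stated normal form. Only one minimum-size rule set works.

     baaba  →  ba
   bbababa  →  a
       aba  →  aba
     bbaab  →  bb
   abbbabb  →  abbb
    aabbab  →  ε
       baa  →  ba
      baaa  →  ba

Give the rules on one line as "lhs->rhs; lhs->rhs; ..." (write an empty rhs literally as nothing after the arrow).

  | baaba => ba
  | bbababa => baba => a
  | aba
  | bbaab => bb

aa->a; aab->; bab->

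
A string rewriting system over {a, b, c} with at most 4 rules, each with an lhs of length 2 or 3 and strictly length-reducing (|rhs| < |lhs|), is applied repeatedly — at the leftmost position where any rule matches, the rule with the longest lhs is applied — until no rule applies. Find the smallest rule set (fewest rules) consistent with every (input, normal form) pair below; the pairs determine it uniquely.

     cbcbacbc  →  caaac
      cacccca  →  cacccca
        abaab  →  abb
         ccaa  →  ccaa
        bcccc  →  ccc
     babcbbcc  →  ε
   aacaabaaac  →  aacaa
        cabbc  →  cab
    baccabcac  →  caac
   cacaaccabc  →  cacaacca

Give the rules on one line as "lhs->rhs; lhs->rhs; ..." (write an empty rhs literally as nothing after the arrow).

  | cbcbacbc => caaacbc => caaac
  | cacccca
  | abaab => abab => abb
  | ccaa

ba->b; bc->; bcb->aa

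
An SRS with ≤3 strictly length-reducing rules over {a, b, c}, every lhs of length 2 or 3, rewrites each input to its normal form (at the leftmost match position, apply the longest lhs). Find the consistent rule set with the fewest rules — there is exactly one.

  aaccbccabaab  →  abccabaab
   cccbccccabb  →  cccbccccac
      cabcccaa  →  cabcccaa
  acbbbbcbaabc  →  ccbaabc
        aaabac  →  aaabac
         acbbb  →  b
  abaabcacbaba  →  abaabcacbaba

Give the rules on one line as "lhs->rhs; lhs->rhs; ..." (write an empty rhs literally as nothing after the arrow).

  | aaccbccabaab => abccabaab
  | cccbccccabb => cccbccccac
  | cabcccaa
  | acbbbbcbaabc => accbbcbaabc => bbcbaabc => ccbaabc

acc->; bb->c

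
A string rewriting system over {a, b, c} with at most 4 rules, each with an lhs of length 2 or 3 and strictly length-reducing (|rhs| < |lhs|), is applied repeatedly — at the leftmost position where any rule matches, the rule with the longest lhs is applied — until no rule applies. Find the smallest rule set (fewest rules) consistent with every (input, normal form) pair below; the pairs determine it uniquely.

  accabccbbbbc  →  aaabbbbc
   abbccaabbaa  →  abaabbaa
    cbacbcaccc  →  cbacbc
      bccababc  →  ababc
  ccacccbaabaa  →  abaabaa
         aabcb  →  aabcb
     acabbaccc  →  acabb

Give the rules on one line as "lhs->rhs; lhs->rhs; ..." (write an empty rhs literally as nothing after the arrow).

  | accabccbbbbc => aaabccbbbbc => aaabbbbc
  | abbccaabbaa => abaabbaa
  | cbacbcaccc => cbacbcaac => cbacbc
  | bccababc => ababc

aac->; bcc->; cc->a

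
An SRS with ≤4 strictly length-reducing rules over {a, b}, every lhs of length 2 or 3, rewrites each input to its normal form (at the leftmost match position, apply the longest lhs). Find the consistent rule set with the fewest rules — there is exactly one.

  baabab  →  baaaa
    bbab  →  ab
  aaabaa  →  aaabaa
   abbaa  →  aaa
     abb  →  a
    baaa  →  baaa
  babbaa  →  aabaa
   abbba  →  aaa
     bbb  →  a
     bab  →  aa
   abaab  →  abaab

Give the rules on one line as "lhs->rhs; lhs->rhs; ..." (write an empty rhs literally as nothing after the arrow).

bab->aa; bb->; bbb->a

  | baabab => baaaa
  | bbab => ab
  | aaabaa
  | abbaa => aaa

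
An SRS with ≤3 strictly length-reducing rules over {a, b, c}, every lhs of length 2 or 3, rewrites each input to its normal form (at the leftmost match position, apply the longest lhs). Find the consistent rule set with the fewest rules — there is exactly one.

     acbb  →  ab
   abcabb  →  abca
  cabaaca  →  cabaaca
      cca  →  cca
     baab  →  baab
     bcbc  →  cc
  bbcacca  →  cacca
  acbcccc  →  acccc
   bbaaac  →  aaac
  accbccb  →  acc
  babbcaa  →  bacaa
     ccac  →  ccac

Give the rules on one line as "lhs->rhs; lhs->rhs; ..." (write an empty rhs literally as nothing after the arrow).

  | acbb => ab
  | abcabb => abca
  | cabaaca
  | cca

bb->; bcb->c; cb->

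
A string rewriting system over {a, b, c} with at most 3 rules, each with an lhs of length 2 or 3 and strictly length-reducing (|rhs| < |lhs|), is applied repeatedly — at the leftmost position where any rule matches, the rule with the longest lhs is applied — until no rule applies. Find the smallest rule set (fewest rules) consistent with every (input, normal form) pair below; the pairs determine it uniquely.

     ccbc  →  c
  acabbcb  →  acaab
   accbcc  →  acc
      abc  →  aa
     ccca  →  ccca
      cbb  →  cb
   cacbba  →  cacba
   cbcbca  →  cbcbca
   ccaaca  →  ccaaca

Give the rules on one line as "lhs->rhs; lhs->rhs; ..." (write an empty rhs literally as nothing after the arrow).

abc->aa; bb->b; ccb->

  | ccbc => c
  | acabbcb => acabcb => acaab
  | accbcc => acc
  | abc => aa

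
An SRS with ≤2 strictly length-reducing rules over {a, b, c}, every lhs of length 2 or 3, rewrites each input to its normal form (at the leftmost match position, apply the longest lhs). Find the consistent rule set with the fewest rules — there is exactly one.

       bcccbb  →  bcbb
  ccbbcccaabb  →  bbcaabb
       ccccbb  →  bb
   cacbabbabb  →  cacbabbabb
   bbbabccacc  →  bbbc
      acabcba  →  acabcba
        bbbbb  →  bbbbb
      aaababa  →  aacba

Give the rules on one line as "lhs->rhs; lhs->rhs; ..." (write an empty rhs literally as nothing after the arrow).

aba->c; cc->

  | bcccbb => bcbb
  | ccbbcccaabb => bbcccaabb => bbcaabb
  | ccccbb => ccbb => bb
  | cacbabbabb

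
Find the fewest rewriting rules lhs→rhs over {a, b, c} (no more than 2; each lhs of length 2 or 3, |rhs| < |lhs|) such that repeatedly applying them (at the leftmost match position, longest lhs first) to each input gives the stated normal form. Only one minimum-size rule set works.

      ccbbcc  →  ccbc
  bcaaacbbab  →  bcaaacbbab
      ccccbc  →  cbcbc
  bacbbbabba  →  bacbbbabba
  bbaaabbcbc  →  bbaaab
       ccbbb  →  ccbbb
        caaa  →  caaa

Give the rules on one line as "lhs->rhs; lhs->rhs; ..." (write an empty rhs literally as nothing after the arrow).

  | ccbbcc => ccbc
  | bcaaacbbab
  | ccccbc => cbcbc
  | bacbbbabba

bbc->b; ccc->cb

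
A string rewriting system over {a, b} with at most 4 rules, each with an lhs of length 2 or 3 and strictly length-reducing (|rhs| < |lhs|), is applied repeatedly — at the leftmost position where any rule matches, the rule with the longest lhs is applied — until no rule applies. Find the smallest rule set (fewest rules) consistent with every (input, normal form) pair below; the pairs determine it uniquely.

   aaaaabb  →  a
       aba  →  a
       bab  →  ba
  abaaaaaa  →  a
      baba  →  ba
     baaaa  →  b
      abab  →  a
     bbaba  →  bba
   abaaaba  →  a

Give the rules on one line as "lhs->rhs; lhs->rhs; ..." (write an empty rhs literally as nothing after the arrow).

aa->; ab->a; aba->ab

  | aaaaabb => aaabb => abb => ab => a
  | aba => ab => a
  | bab => ba
  | abaaaaaa => abaaaaa => abaaaa => abaaa => abaa => aba => ab => a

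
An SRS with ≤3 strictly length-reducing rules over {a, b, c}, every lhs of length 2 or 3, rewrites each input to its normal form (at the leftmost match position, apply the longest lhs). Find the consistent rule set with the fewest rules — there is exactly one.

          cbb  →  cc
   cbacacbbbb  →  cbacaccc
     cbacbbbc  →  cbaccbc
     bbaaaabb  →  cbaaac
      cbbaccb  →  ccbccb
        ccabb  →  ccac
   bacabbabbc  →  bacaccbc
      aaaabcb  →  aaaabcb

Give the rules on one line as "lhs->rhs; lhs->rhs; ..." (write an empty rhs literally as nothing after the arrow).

  | cbb => cc
  | cbacacbbbb => cbacaccbb => cbacaccc
  | cbacbbbc => cbaccbc
  | bbaaaabb => cbaaabb => cbaaac

bb->c; bba->cb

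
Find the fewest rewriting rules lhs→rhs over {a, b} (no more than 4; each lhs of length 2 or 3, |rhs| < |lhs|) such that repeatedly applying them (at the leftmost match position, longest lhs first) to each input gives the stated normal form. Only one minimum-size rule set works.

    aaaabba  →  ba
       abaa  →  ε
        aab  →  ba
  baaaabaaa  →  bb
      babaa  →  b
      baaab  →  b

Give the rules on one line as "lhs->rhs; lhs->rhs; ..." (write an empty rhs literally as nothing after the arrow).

  | aaaabba => aabba => baba => ba
  | abaa => aa => ε
  | aab => ba
  | baaaabaaa => baabaaa => bbaaaa => bbaa => bb

aa->; aab->ba; ab->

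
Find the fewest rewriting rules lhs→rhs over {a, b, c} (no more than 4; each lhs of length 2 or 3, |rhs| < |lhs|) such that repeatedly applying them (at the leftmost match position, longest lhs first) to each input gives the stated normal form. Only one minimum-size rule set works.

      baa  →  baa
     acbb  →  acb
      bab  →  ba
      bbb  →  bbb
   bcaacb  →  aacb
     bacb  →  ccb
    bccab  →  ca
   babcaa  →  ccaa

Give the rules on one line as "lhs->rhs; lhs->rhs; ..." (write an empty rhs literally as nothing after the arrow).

  | baa
  | acbb => acb
  | bab => ba
  | bbb

ab->a; bac->cc; bc->; cbb->cb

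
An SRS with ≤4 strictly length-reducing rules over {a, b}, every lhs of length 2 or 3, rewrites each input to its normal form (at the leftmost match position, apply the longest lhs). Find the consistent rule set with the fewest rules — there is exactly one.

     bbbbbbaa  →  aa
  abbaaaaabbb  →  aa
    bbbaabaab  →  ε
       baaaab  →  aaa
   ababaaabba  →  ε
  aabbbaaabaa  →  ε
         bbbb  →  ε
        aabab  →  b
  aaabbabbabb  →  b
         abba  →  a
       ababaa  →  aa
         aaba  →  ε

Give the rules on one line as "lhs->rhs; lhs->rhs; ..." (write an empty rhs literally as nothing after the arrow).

ab->; aba->b; ba->a; bb->

  | bbbbbbaa => bbbbaa => bbaa => aa
  | abbaaaaabbb => baaaaabbb => aaaaabbb => aaaabb => aaab => aa
  | bbbaabaab => baabaab => aabaab => abab => bb => ε
  | baaaab => aaaab => aaa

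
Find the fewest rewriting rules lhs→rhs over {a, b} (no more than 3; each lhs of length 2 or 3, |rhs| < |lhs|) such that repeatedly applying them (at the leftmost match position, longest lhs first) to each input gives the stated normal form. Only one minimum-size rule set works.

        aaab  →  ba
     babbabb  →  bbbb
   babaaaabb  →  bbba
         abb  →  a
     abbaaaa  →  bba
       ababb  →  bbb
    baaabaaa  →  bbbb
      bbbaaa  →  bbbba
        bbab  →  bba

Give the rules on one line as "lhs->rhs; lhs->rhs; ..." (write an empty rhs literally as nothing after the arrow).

  | aaab => bab => ba
  | babbabb => bababb => baabb => bbbb
  | babaaaabb => baaaaabb => bbaaabb => bbbabb => bbbab => bbba
  | abb => ab => a

aa->b; ab->a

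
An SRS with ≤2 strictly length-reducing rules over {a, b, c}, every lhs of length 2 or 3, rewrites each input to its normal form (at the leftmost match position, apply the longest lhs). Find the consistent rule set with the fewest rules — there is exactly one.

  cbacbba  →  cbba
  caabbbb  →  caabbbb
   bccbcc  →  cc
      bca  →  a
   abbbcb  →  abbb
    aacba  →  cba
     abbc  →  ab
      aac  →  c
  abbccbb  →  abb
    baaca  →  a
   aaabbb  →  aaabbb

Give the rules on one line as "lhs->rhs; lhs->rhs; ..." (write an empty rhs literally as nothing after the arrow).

  | cbacbba => cbcbba => cbba
  | caabbbb
  | bccbcc => cbcc => cc
  | bca => a

ac->c; bc->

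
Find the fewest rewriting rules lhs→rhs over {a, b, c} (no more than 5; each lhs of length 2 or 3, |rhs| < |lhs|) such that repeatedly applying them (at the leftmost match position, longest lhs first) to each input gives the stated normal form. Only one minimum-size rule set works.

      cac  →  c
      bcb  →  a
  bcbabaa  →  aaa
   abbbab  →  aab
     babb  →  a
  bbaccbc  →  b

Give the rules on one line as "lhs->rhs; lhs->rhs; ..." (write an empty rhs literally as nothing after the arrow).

  | cac => c
  | bcb => bb => a
  | bcbabaa => bbabaa => aabaa => aaa
  | abbbab => aabab => aab

ac->; ba->; bb->a; bc->b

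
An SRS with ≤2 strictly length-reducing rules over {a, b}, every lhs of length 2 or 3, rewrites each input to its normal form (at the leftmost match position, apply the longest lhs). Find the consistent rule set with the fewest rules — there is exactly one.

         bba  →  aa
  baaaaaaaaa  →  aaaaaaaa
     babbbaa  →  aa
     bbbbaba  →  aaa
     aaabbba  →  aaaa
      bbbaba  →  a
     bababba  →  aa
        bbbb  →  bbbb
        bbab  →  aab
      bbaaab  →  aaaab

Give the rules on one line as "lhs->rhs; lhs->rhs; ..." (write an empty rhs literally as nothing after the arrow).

ba->; bba->aa

  | bba => aa
  | baaaaaaaaa => aaaaaaaa
  | babbbaa => bbbaa => baaa => aa
  | bbbbaba => bbaaba => aaaba => aaa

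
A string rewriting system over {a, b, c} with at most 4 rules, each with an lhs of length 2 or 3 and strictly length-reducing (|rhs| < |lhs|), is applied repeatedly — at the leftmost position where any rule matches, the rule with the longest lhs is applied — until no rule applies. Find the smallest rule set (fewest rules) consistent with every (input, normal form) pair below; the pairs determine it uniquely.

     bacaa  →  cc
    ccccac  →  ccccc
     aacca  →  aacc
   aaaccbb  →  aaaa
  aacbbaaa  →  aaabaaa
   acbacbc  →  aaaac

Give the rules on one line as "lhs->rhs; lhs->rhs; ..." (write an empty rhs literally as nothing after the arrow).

bac->cc; ca->c; cb->a

  | bacaa => ccaa => cca => cc
  | ccccac => ccccc
  | aacca => aacc
  | aaaccbb => aaacab => aaacb => aaaa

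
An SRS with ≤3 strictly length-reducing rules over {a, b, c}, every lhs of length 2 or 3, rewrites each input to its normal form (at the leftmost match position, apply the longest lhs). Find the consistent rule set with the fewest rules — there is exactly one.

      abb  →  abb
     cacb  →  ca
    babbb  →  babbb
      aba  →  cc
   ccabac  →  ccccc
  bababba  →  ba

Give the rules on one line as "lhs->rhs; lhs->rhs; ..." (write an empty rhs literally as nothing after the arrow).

  | abb
  | cacb => ca
  | babbb
  | aba => cc

aba->cc; cb->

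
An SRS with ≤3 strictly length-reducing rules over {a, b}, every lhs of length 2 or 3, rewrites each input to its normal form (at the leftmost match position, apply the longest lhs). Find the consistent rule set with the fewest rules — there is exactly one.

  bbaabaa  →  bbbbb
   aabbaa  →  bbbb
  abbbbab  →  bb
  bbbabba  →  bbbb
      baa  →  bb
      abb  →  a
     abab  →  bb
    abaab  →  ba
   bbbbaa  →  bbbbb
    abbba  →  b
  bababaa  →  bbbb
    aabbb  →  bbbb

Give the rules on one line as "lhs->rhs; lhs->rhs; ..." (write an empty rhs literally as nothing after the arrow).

aa->b; ab->a

  | bbaabaa => bbbbaa => bbbbb
  | aabbaa => bbbaa => bbbb
  | abbbbab => abbbab => abbab => abab => aab => bb
  | bbbabba => bbbaba => bbbaa => bbbb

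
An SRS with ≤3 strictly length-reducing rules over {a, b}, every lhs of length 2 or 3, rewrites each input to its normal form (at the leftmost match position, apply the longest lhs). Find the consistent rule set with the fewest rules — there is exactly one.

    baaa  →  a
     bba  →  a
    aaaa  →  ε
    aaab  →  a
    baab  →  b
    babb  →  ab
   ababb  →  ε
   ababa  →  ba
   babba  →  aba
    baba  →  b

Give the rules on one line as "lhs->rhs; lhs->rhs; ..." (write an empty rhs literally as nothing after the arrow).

aa->b; bab->a; bb->

  | baaa => bba => a
  | bba => a
  | aaaa => baa => bb => ε
  | aaab => bab => a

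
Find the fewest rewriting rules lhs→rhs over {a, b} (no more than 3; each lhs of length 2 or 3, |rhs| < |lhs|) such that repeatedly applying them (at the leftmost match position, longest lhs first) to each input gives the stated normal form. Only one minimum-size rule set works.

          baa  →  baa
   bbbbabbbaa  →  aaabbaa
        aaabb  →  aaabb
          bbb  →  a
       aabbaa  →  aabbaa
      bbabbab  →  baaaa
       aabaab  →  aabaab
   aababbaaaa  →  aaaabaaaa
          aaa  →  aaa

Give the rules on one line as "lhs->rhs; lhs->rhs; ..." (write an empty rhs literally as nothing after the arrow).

  | baa
  | bbbbabbbaa => ababbbaa => aaabbaa
  | aaabb
  | bbb => a

bab->aa; bbb->a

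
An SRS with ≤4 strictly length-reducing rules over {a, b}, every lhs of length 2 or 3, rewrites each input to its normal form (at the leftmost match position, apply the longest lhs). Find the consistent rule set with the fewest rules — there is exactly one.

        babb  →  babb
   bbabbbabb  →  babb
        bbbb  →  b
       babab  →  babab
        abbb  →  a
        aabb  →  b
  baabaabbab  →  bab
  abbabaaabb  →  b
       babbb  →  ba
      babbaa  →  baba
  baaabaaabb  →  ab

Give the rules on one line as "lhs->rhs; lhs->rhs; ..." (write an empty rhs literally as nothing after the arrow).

aab->; baa->a; bbb->

  | babb
  | bbabbbabb => bbaabb => babb
  | bbbb => b
  | babab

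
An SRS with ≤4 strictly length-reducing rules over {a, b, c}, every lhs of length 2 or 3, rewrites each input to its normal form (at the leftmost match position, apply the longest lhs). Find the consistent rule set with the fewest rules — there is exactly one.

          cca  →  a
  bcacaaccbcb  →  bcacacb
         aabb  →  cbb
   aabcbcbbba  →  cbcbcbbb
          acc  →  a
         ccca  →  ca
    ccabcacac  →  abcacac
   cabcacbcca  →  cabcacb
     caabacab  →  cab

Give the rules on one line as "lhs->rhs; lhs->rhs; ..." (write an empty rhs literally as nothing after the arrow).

aa->c; ba->b; cc->; ccb->ca

  | cca => a
  | bcacaaccbcb => bcaccccbcb => bcaccbcb => bcacacb
  | aabb => cbb
  | aabcbcbbba => cbcbcbbba => cbcbcbbb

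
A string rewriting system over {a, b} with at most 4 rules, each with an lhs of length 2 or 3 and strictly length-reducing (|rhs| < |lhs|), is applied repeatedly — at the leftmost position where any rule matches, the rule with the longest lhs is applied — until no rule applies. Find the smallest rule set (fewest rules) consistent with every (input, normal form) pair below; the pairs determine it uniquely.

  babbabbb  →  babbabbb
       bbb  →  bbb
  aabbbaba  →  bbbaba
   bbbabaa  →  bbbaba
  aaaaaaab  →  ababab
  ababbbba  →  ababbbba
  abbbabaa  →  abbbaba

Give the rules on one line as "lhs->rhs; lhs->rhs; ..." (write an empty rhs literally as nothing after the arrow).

aa->a; aaa->ab; aab->b

  | babbabbb
  | bbb
  | aabbbaba => bbbaba
  | bbbabaa => bbbaba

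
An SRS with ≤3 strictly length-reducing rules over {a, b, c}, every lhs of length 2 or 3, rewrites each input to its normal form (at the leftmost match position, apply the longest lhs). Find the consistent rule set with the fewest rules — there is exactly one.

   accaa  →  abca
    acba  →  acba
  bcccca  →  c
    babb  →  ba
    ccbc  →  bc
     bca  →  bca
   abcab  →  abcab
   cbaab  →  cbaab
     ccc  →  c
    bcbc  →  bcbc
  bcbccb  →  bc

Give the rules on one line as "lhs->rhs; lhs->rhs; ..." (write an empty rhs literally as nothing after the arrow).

  | accaa => abca
  | acba
  | bcccca => bcca => bbc => c
  | babb => ba

bb->; cc->; cca->bc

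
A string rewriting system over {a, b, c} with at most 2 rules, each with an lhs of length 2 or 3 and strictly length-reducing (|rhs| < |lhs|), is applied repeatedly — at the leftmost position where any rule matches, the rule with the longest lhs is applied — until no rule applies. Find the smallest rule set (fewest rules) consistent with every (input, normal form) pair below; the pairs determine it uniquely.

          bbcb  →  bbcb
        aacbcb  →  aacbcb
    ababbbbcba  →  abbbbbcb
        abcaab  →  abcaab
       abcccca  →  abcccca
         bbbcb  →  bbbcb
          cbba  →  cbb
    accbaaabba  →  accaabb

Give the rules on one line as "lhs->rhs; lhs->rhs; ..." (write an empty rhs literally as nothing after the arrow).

ba->b; baa->a

  | bbcb
  | aacbcb
  | ababbbbcba => abbbbbcba => abbbbbcb
  | abcaab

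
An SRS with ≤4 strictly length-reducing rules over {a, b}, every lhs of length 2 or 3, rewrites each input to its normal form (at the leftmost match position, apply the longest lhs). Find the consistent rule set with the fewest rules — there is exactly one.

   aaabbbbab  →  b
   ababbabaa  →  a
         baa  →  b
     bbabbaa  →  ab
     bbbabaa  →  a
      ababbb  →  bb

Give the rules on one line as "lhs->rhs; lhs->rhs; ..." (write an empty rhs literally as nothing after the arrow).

  | aaabbbbab => abbbbab => abbab => aab => b
  | ababbabaa => aababaa => babaa => aaa => a
  | baa => b
  | bbabbaa => babbaa => abaa => ab

aa->; abb->a; bab->a; bba->ba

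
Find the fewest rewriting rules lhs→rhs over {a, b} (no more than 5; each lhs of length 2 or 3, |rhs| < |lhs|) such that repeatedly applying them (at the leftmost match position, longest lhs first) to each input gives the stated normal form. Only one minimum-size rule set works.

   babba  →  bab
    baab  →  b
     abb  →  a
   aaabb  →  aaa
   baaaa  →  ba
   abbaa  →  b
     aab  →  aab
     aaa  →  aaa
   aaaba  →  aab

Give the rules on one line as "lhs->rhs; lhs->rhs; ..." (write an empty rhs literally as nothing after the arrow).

  | babba => bab
  | baab => bbb => b
  | abb => a
  | aaabb => aaa

aba->b; baa->bb; bb->; bba->b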